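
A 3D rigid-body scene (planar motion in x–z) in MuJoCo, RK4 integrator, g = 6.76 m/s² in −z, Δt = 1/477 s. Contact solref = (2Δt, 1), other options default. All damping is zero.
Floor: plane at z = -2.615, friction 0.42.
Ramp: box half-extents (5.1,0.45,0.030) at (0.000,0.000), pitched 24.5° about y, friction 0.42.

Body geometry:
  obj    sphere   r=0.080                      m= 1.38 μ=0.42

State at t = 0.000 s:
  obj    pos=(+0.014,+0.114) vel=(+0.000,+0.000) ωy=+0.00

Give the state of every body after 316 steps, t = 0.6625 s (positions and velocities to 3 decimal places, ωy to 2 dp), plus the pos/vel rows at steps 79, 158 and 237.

State at t = 0.6625 s:
  obj    pos=(+0.414,-0.068) vel=(+1.207,-0.550) ωy=+16.58

Key-timestep trajectory:
   step    t(s)  obj.x    obj.z    obj.vx   obj.vz 
     79  0.1656   +0.039  +0.103  +0.302  -0.138
    158  0.3312   +0.114  +0.069  +0.604  -0.275
    237  0.4969   +0.239  +0.012  +0.905  -0.413


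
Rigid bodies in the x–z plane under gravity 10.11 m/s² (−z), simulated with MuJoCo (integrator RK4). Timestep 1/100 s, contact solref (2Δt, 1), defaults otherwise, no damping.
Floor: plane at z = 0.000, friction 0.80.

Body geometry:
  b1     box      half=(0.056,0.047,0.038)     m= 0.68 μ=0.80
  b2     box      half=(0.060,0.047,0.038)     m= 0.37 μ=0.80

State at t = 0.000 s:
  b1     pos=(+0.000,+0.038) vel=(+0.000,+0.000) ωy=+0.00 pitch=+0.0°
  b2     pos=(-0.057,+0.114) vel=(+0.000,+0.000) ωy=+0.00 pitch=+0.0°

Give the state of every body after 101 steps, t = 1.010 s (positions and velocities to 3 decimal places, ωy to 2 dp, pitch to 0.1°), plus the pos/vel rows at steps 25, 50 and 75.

State at t = 1.010 s:
  b1     pos=(+0.000,+0.038) vel=(+0.000,+0.000) ωy=+0.00 pitch=+0.0°
  b2     pos=(-0.107,+0.060) vel=(-0.004,+0.003) ωy=-0.07 pitch=-89.9°

Key-timestep trajectory:
   step    t(s)  b1.x    b1.z    b1.vx   b1.vz   b2.x    b2.z    b2.vx   b2.vz 
     25  0.2500   +0.000  +0.038  +0.000  +0.000   -0.065  +0.113  -0.094  -0.021
     50  0.5000   +0.000  +0.038  +0.000  +0.000   -0.121  +0.064  -0.157  +0.165
     75  0.7500   +0.000  +0.038  +0.000  +0.000   -0.105  +0.059  +0.211  -0.004


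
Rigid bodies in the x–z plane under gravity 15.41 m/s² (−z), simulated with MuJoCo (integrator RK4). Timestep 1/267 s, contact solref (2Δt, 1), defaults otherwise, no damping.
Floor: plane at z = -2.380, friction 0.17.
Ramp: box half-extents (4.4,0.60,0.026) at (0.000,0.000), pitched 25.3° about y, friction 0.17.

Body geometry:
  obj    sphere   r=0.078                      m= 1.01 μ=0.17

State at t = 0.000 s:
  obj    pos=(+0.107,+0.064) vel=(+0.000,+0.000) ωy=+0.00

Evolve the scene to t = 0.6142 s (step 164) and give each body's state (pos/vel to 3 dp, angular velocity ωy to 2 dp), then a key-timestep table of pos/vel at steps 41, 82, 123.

State at t = 0.6142 s:
  obj    pos=(+0.910,-0.315) vel=(+2.612,-1.235) ωy=+37.03

Key-timestep trajectory:
   step    t(s)  obj.x    obj.z    obj.vx   obj.vz 
     41  0.1536   +0.157  +0.041  +0.653  -0.309
     82  0.3071   +0.308  -0.030  +1.306  -0.618
    123  0.4607   +0.559  -0.149  +1.959  -0.926


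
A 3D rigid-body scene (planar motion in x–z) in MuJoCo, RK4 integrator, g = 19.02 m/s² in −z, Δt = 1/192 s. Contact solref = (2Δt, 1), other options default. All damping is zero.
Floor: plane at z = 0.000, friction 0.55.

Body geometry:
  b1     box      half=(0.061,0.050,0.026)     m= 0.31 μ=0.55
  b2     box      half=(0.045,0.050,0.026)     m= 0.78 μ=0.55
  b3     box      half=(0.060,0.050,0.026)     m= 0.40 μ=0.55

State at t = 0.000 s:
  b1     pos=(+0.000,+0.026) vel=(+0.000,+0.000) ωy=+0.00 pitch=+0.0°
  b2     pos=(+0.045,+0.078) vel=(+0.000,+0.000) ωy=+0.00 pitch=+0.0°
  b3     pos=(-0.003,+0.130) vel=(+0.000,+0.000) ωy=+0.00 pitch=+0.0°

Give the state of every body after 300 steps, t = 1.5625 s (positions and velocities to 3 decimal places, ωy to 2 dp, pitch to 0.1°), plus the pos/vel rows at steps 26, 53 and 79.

State at t = 1.5625 s:
  b1     pos=(+0.000,+0.026) vel=(+0.000,+0.000) ωy=+0.00 pitch=+0.0°
  b2     pos=(+0.045,+0.078) vel=(+0.000,+0.000) ωy=+0.00 pitch=+0.1°
  b3     pos=(-0.142,+0.026) vel=(+0.000,+0.000) ωy=+0.00 pitch=+180.0°

Key-timestep trajectory:
   step    t(s)  b1.x    b1.z    b1.vx   b1.vz   b2.x    b2.z    b2.vx   b2.vz   b3.x    b3.z    b3.vx   b3.vz 
     26  0.1354   +0.000  +0.026  +0.000  +0.000   +0.045  +0.078  +0.001  +0.000   -0.012  +0.127  -0.163  -0.076
     53  0.2760   +0.000  +0.026  +0.000  +0.000   +0.045  +0.078  +0.001  +0.000   -0.048  +0.116  -0.328  -0.054
     79  0.4115   +0.000  +0.026  +0.000  +0.000   +0.045  +0.078  +0.000  +0.000   -0.115  +0.080  -0.607  -0.934


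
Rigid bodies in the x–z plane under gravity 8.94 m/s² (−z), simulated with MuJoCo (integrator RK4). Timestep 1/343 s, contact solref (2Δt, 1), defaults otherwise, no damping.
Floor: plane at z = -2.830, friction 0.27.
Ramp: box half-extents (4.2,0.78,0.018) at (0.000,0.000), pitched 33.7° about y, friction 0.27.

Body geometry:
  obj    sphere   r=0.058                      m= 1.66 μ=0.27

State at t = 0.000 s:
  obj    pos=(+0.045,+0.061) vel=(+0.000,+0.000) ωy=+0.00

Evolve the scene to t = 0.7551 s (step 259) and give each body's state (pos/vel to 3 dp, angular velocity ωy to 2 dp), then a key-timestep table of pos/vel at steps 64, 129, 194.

State at t = 0.7551 s:
  obj    pos=(+0.886,-0.499) vel=(+2.226,-1.485) ωy=+46.12

Key-timestep trajectory:
   step    t(s)  obj.x    obj.z    obj.vx   obj.vz 
     64  0.1866   +0.096  +0.027  +0.550  -0.367
    129  0.3761   +0.254  -0.078  +1.109  -0.739
    194  0.5656   +0.517  -0.253  +1.667  -1.112


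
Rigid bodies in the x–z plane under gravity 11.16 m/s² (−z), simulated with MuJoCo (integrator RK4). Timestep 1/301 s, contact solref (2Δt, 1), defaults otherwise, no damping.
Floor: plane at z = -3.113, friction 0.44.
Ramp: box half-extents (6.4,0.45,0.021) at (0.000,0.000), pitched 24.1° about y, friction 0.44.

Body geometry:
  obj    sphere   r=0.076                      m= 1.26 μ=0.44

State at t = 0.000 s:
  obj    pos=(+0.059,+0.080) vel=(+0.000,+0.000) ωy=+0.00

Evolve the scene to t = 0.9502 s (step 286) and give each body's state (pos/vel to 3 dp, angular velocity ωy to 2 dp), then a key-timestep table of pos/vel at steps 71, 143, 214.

State at t = 0.9502 s:
  obj    pos=(+1.400,-0.520) vel=(+2.823,-1.263) ωy=+40.69

Key-timestep trajectory:
   step    t(s)  obj.x    obj.z    obj.vx   obj.vz 
     71  0.2359   +0.142  +0.043  +0.701  -0.314
    143  0.4751   +0.394  -0.070  +1.412  -0.631
    214  0.7110   +0.810  -0.256  +2.113  -0.945


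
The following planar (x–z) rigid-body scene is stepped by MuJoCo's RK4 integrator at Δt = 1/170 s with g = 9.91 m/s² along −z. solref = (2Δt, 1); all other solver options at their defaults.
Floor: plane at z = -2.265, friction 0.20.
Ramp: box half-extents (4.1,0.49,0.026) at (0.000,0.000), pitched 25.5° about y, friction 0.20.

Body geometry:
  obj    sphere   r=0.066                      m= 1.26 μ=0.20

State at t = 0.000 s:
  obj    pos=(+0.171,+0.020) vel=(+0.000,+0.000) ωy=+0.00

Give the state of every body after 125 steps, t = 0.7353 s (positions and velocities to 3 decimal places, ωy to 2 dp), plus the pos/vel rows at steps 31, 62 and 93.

State at t = 0.7353 s:
  obj    pos=(+0.915,-0.334) vel=(+2.023,-0.965) ωy=+33.94

Key-timestep trajectory:
   step    t(s)  obj.x    obj.z    obj.vx   obj.vz 
     31  0.1824   +0.217  -0.002  +0.502  -0.239
     62  0.3647   +0.354  -0.067  +1.003  -0.479
     93  0.5471   +0.583  -0.176  +1.505  -0.718


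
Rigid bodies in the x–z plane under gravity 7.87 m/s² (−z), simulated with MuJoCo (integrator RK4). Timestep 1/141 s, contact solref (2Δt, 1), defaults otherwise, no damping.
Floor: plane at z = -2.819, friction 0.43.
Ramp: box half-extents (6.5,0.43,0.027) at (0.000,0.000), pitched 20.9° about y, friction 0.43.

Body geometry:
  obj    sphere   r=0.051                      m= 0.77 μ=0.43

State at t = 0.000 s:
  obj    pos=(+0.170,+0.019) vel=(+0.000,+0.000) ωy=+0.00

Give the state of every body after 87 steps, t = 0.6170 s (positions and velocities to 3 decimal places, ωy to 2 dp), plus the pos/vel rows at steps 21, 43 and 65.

State at t = 0.6170 s:
  obj    pos=(+0.527,-0.118) vel=(+1.156,-0.441) ωy=+24.25

Key-timestep trajectory:
   step    t(s)  obj.x    obj.z    obj.vx   obj.vz 
     21  0.1489   +0.191  +0.011  +0.279  -0.107
     43  0.3050   +0.257  -0.015  +0.571  -0.218
     65  0.4610   +0.369  -0.057  +0.864  -0.330


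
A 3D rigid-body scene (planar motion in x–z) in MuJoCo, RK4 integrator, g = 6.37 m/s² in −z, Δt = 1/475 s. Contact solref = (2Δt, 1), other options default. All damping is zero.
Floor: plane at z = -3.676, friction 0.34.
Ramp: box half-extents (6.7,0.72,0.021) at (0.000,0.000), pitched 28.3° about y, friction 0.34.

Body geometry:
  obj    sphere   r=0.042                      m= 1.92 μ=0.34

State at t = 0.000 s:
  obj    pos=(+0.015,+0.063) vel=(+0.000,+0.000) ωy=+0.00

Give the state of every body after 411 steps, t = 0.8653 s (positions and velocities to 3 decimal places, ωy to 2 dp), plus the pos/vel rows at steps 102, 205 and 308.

State at t = 0.8653 s:
  obj    pos=(+0.726,-0.319) vel=(+1.643,-0.885) ωy=+44.44

Key-timestep trajectory:
   step    t(s)  obj.x    obj.z    obj.vx   obj.vz 
    102  0.2147   +0.059  +0.040  +0.408  -0.220
    205  0.4316   +0.192  -0.032  +0.820  -0.441
    308  0.6484   +0.414  -0.152  +1.232  -0.663


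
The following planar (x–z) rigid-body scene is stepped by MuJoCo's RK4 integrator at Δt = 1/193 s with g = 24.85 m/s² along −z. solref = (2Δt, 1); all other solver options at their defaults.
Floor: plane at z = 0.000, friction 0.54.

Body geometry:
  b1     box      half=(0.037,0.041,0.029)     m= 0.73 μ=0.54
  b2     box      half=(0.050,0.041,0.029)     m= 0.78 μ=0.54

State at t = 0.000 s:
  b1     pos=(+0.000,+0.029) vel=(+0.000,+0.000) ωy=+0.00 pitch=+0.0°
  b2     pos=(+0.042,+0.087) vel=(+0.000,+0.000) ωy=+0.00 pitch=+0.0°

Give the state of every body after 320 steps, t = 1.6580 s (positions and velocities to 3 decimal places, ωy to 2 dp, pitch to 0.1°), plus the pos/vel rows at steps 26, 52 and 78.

State at t = 1.6580 s:
  b1     pos=(+0.000,+0.029) vel=(+0.000,+0.000) ωy=+0.00 pitch=+0.0°
  b2     pos=(+0.170,+0.029) vel=(+0.000,+0.000) ωy=+0.00 pitch=+180.0°

Key-timestep trajectory:
   step    t(s)  b1.x    b1.z    b1.vx   b1.vz   b2.x    b2.z    b2.vx   b2.vz 
     26  0.1347   +0.000  +0.029  -0.001  +0.000   +0.064  +0.070  +0.357  -0.605
     52  0.2694   +0.000  +0.029  +0.000  +0.000   +0.114  +0.058  +0.165  -0.018
     78  0.4041   +0.000  +0.029  +0.000  +0.000   +0.149  +0.048  +0.525  -0.314


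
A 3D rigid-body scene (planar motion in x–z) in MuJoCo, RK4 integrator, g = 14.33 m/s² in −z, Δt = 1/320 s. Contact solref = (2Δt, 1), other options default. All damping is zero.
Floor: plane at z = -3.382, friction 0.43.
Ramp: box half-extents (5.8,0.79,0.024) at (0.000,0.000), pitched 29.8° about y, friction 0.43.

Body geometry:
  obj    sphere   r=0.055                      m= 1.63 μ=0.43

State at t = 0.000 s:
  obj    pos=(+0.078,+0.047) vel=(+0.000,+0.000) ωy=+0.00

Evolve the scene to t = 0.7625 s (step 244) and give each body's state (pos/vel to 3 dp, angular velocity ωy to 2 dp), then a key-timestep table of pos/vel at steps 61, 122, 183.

State at t = 0.7625 s:
  obj    pos=(+1.361,-0.688) vel=(+3.366,-1.928) ωy=+70.51

Key-timestep trajectory:
   step    t(s)  obj.x    obj.z    obj.vx   obj.vz 
     61  0.1906   +0.158  +0.000  +0.842  -0.482
    122  0.3813   +0.399  -0.137  +1.683  -0.964
    183  0.5719   +0.800  -0.367  +2.524  -1.446


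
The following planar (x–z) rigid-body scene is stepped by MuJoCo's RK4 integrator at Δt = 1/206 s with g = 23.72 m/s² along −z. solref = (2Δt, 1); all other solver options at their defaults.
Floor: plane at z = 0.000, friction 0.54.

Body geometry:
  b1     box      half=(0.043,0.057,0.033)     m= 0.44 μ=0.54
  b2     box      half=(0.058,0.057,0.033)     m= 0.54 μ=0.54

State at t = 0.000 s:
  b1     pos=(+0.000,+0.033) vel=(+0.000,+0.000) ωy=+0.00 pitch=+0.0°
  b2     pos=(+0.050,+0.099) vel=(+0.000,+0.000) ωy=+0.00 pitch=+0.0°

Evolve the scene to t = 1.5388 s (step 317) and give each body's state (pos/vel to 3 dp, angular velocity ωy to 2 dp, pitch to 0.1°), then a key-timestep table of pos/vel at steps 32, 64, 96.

State at t = 1.5388 s:
  b1     pos=(+0.000,+0.033) vel=(+0.000,+0.000) ωy=+0.00 pitch=+0.0°
  b2     pos=(+0.198,+0.033) vel=(+0.000,+0.000) ωy=+0.00 pitch=+180.0°

Key-timestep trajectory:
   step    t(s)  b1.x    b1.z    b1.vx   b1.vz   b2.x    b2.z    b2.vx   b2.vz 
     32  0.1553   +0.000  +0.033  +0.000  +0.000   +0.081  +0.064  +0.409  -0.853
     64  0.3107   +0.000  +0.033  +0.000  +0.000   +0.134  +0.067  +0.108  +0.005
     96  0.4660   +0.000  +0.033  +0.000  +0.000   +0.159  +0.063  +0.359  -0.110


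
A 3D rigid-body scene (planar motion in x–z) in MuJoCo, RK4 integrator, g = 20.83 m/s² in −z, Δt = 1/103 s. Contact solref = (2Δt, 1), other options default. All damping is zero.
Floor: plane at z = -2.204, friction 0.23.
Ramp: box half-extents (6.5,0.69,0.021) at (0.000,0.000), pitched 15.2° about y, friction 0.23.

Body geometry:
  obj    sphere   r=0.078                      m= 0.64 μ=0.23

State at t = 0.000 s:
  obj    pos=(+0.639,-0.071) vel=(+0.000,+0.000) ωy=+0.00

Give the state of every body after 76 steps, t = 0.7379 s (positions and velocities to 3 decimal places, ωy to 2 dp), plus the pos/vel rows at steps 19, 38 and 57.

State at t = 0.7379 s:
  obj    pos=(+1.664,-0.349) vel=(+2.778,-0.755) ωy=+36.89

Key-timestep trajectory:
   step    t(s)  obj.x    obj.z    obj.vx   obj.vz 
     19  0.1845   +0.703  -0.088  +0.695  -0.189
     38  0.3689   +0.895  -0.141  +1.389  -0.377
     57  0.5534   +1.216  -0.228  +2.083  -0.566


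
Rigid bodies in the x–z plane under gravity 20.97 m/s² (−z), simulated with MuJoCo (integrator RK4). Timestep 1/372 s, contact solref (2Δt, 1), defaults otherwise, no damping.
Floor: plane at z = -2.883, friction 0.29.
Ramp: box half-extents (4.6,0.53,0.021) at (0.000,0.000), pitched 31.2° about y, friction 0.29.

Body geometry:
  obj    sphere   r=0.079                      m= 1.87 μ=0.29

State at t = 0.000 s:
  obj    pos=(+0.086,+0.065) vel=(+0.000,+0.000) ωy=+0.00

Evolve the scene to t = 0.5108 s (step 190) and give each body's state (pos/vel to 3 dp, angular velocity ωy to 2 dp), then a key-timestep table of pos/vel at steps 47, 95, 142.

State at t = 0.5108 s:
  obj    pos=(+0.952,-0.460) vel=(+3.390,-2.053) ωy=+50.15

Key-timestep trajectory:
   step    t(s)  obj.x    obj.z    obj.vx   obj.vz 
     47  0.1263   +0.139  +0.033  +0.839  -0.508
     95  0.2554   +0.302  -0.066  +1.695  -1.027
    142  0.3817   +0.570  -0.228  +2.534  -1.534


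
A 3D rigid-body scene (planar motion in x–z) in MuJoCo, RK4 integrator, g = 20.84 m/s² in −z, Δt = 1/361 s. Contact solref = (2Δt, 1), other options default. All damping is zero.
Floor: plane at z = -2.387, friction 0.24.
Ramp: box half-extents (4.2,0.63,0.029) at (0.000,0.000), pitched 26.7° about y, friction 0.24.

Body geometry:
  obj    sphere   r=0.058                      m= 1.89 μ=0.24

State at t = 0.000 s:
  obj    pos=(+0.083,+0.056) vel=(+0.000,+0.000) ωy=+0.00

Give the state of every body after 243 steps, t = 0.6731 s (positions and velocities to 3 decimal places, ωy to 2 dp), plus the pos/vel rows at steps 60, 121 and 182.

State at t = 0.6731 s:
  obj    pos=(+1.437,-0.625) vel=(+4.022,-2.023) ωy=+77.61

Key-timestep trajectory:
   step    t(s)  obj.x    obj.z    obj.vx   obj.vz 
     60  0.1662   +0.165  +0.014  +0.993  -0.500
    121  0.3352   +0.419  -0.113  +2.003  -1.007
    182  0.5042   +0.842  -0.326  +3.013  -1.515


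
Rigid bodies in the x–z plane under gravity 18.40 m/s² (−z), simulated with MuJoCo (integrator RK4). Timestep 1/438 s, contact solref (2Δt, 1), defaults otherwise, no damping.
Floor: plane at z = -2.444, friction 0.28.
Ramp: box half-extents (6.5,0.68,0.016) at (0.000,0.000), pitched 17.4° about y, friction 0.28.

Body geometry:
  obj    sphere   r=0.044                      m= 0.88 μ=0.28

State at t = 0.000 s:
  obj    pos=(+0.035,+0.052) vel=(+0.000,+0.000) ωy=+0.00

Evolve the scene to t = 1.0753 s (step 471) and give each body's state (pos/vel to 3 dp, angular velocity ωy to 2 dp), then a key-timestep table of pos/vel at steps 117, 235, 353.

State at t = 1.0753 s:
  obj    pos=(+2.203,-0.628) vel=(+4.033,-1.264) ωy=+96.05

Key-timestep trajectory:
   step    t(s)  obj.x    obj.z    obj.vx   obj.vz 
    117  0.2671   +0.169  +0.010  +1.002  -0.314
    235  0.5365   +0.575  -0.117  +2.012  -0.631
    353  0.8059   +1.253  -0.330  +3.023  -0.947


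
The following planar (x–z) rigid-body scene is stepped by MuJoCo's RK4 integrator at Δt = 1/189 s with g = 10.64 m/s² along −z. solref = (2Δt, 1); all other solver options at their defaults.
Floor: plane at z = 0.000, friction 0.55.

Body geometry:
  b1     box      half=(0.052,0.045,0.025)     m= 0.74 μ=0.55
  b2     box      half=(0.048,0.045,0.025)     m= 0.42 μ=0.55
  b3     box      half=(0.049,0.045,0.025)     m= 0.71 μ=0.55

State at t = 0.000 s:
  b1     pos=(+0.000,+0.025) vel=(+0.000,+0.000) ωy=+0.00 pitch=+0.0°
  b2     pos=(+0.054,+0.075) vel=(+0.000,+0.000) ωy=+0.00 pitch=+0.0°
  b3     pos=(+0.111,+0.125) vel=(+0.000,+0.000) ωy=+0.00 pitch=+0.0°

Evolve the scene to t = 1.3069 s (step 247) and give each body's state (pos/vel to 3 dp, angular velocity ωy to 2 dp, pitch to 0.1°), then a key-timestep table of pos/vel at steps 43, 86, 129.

State at t = 1.3069 s:
  b1     pos=(+0.000,+0.025) vel=(+0.000,+0.000) ωy=+0.00 pitch=+0.0°
  b2     pos=(+0.100,+0.048) vel=(+0.000,+0.000) ωy=+0.00 pitch=+90.0°
  b3     pos=(+0.192,+0.049) vel=(+0.000,+0.000) ωy=+0.00 pitch=+90.0°

Key-timestep trajectory:
   step    t(s)  b1.x    b1.z    b1.vx   b1.vz   b2.x    b2.z    b2.vx   b2.vz   b3.x    b3.z    b3.vx   b3.vz 
     43  0.2275   +0.000  +0.025  +0.000  +0.000   +0.092  +0.051  +0.117  -0.061   +0.160  +0.055  +0.171  +0.029
     86  0.4550   +0.000  +0.025  +0.000  +0.000   +0.100  +0.048  +0.000  +0.000   +0.203  +0.053  +0.054  +0.016
    129  0.6825   +0.000  +0.025  +0.000  +0.000   +0.100  +0.048  +0.000  +0.000   +0.190  +0.050  +0.107  -0.047


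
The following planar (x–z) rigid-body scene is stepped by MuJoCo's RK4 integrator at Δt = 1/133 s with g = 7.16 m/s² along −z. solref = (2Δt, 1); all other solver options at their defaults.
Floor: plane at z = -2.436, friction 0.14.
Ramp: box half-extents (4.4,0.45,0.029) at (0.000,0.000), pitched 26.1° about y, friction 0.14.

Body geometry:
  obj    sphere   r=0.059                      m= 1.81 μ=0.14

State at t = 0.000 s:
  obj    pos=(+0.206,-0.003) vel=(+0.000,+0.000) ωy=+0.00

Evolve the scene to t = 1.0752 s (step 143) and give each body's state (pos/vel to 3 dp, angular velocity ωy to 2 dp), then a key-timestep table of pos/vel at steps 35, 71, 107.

State at t = 1.0752 s:
  obj    pos=(+1.375,-0.576) vel=(+2.174,-1.061) ωy=+40.95

Key-timestep trajectory:
   step    t(s)  obj.x    obj.z    obj.vx   obj.vz 
     35  0.2632   +0.276  -0.037  +0.533  -0.260
     71  0.5338   +0.494  -0.144  +1.080  -0.528
    107  0.8045   +0.861  -0.324  +1.627  -0.794


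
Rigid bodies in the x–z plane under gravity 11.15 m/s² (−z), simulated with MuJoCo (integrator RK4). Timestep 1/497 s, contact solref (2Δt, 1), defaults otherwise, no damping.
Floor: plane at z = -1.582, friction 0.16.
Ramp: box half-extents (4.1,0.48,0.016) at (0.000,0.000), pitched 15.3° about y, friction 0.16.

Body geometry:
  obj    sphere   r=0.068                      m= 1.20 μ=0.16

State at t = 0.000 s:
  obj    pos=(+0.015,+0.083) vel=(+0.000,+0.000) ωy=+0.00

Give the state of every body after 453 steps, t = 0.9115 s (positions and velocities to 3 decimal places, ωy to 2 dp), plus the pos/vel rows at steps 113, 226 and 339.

State at t = 0.9115 s:
  obj    pos=(+0.857,-0.147) vel=(+1.848,-0.505) ωy=+28.17

Key-timestep trajectory:
   step    t(s)  obj.x    obj.z    obj.vx   obj.vz 
    113  0.2274   +0.067  +0.069  +0.461  -0.126
    226  0.4547   +0.225  +0.026  +0.922  -0.252
    339  0.6821   +0.487  -0.046  +1.383  -0.378


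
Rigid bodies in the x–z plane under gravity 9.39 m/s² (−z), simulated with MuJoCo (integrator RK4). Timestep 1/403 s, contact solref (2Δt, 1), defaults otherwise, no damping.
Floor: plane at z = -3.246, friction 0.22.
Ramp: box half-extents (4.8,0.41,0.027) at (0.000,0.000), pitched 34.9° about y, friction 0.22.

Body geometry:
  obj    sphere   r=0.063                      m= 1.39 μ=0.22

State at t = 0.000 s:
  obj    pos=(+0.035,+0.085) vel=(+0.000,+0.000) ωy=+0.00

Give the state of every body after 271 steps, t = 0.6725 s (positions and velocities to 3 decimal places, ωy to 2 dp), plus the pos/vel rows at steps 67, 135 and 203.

State at t = 0.6725 s:
  obj    pos=(+0.747,-0.411) vel=(+2.117,-1.477) ωy=+40.95

Key-timestep trajectory:
   step    t(s)  obj.x    obj.z    obj.vx   obj.vz 
     67  0.1663   +0.079  +0.055  +0.523  -0.365
    135  0.3350   +0.212  -0.038  +1.054  -0.736
    203  0.5037   +0.435  -0.193  +1.586  -1.106


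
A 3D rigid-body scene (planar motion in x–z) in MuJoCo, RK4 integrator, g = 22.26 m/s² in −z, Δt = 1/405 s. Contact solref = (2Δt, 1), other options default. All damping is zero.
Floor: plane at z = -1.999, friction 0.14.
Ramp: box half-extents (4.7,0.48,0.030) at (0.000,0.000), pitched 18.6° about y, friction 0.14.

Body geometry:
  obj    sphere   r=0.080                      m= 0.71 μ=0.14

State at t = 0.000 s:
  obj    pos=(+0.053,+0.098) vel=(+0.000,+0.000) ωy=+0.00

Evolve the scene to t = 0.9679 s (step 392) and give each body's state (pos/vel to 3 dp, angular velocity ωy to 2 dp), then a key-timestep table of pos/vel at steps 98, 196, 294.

State at t = 0.9679 s:
  obj    pos=(+2.305,-0.660) vel=(+4.652,-1.566) ωy=+61.35

Key-timestep trajectory:
   step    t(s)  obj.x    obj.z    obj.vx   obj.vz 
     98  0.2420   +0.194  +0.051  +1.163  -0.391
    196  0.4840   +0.616  -0.091  +2.326  -0.783
    294  0.7259   +1.320  -0.328  +3.489  -1.174


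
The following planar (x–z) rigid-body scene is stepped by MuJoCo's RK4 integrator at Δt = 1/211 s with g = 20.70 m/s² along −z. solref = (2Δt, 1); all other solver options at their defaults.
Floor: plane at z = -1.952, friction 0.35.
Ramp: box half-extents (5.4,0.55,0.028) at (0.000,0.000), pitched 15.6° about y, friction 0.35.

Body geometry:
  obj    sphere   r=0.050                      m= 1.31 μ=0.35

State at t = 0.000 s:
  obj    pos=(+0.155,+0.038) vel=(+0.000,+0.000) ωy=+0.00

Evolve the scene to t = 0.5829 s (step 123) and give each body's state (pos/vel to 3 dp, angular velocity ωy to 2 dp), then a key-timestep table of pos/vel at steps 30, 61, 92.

State at t = 0.5829 s:
  obj    pos=(+0.806,-0.144) vel=(+2.232,-0.623) ωy=+46.34

Key-timestep trajectory:
   step    t(s)  obj.x    obj.z    obj.vx   obj.vz 
     30  0.1422   +0.194  +0.027  +0.545  -0.152
     61  0.2891   +0.315  -0.007  +1.107  -0.309
     92  0.4360   +0.519  -0.064  +1.670  -0.466


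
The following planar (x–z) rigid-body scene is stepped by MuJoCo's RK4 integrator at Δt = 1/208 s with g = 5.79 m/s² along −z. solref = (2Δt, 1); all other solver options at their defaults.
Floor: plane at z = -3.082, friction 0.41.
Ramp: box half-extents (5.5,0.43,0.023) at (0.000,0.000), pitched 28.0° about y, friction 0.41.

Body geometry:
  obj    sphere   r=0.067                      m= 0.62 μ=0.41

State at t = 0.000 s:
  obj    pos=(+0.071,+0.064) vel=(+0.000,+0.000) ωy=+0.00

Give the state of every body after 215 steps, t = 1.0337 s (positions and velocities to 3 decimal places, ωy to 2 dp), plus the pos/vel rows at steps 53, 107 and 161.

State at t = 1.0337 s:
  obj    pos=(+0.987,-0.423) vel=(+1.772,-0.942) ωy=+29.95

Key-timestep trajectory:
   step    t(s)  obj.x    obj.z    obj.vx   obj.vz 
     53  0.2548   +0.127  +0.035  +0.437  -0.232
    107  0.5144   +0.298  -0.056  +0.882  -0.469
    161  0.7740   +0.585  -0.209  +1.327  -0.706


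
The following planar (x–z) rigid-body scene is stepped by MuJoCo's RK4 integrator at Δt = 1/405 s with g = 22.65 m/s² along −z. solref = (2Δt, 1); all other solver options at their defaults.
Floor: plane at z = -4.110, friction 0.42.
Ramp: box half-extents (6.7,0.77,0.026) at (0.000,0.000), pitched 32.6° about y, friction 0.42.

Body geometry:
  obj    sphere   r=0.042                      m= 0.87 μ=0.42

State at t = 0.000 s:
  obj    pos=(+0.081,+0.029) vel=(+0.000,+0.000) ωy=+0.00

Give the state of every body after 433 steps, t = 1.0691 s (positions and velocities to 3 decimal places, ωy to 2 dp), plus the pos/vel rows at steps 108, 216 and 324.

State at t = 1.0691 s:
  obj    pos=(+4.278,-2.655) vel=(+7.851,-5.021) ωy=+221.87

Key-timestep trajectory:
   step    t(s)  obj.x    obj.z    obj.vx   obj.vz 
    108  0.2667   +0.342  -0.138  +1.958  -1.252
    216  0.5333   +1.125  -0.639  +3.916  -2.505
    324  0.8000   +2.431  -1.474  +5.875  -3.757


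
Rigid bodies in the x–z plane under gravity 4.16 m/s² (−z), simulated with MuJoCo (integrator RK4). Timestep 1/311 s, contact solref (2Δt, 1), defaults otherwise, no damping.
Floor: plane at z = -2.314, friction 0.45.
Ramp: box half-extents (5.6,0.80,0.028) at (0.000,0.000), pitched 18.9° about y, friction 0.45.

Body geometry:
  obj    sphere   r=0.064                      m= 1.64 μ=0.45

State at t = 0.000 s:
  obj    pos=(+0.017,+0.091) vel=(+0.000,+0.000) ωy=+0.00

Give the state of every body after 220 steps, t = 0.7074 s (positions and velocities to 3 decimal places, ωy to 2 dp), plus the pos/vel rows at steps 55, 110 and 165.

State at t = 0.7074 s:
  obj    pos=(+0.245,+0.013) vel=(+0.644,-0.221) ωy=+10.64

Key-timestep trajectory:
   step    t(s)  obj.x    obj.z    obj.vx   obj.vz 
     55  0.1768   +0.031  +0.086  +0.161  -0.055
    110  0.3537   +0.074  +0.072  +0.322  -0.110
    165  0.5305   +0.145  +0.047  +0.483  -0.165


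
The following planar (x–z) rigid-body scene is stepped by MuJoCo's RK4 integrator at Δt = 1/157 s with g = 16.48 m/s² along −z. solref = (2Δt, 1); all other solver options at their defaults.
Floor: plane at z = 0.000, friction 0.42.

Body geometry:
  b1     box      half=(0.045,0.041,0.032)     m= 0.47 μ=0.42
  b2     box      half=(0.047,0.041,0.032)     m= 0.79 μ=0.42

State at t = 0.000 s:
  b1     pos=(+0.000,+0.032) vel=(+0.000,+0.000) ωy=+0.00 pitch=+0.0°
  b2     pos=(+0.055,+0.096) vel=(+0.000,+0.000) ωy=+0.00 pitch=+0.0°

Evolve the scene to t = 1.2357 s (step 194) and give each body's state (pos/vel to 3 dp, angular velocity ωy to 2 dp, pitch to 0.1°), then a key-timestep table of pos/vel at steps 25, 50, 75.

State at t = 1.2357 s:
  b1     pos=(+0.000,+0.032) vel=(+0.000,+0.000) ωy=+0.00 pitch=+0.0°
  b2     pos=(+0.102,+0.047) vel=(+0.000,+0.000) ωy=+0.00 pitch=+90.0°

Key-timestep trajectory:
   step    t(s)  b1.x    b1.z    b1.vx   b1.vz   b2.x    b2.z    b2.vx   b2.vz 
     25  0.1592   +0.000  +0.032  +0.000  +0.000   +0.086  +0.054  +0.368  -0.859
     50  0.3185   +0.000  +0.032  +0.000  +0.000   +0.124  +0.056  -0.007  -0.001
     75  0.4777   +0.000  +0.032  +0.000  +0.000   +0.097  +0.048  -0.017  +0.066


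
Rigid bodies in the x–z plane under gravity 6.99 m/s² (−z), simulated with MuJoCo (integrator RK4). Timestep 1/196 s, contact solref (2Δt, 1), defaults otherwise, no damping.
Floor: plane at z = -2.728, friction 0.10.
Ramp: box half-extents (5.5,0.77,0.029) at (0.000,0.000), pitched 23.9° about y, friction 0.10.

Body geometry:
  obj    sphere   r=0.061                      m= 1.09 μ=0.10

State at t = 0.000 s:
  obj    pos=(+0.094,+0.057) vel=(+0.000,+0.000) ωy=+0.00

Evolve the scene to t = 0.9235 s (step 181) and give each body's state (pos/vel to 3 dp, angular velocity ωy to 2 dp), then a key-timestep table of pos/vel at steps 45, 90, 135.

State at t = 0.9235 s:
  obj    pos=(+0.949,-0.322) vel=(+1.850,-0.826) ωy=+24.16

Key-timestep trajectory:
   step    t(s)  obj.x    obj.z    obj.vx   obj.vz 
     45  0.2296   +0.147  +0.033  +0.463  -0.197
     90  0.4592   +0.305  -0.037  +0.917  -0.417
    135  0.6888   +0.570  -0.154  +1.382  -0.607


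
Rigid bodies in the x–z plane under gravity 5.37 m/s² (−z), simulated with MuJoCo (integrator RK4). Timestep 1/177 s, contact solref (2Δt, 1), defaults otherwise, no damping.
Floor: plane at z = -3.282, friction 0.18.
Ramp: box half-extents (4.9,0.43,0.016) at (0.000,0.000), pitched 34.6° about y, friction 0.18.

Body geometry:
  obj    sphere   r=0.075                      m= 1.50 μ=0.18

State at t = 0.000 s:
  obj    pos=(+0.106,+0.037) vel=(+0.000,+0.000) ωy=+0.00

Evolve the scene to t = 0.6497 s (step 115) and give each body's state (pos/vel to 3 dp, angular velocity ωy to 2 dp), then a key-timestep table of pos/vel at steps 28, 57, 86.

State at t = 0.6497 s:
  obj    pos=(+0.498,-0.233) vel=(+1.205,-0.836) ωy=+17.16

Key-timestep trajectory:
   step    t(s)  obj.x    obj.z    obj.vx   obj.vz 
     28  0.1582   +0.130  +0.021  +0.292  -0.209
     57  0.3220   +0.203  -0.029  +0.597  -0.417
     86  0.4859   +0.326  -0.114  +0.904  -0.619


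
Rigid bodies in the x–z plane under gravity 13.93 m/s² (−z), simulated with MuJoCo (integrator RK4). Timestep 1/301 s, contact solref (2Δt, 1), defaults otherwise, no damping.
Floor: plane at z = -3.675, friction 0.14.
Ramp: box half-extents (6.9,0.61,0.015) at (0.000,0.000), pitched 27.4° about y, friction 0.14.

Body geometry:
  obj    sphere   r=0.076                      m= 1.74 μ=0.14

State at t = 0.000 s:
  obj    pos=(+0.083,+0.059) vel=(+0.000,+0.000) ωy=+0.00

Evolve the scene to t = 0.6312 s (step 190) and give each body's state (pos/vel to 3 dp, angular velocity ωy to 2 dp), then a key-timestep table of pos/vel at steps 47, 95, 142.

State at t = 0.6312 s:
  obj    pos=(+0.912,-0.370) vel=(+2.621,-1.370) ωy=+35.81

Key-timestep trajectory:
   step    t(s)  obj.x    obj.z    obj.vx   obj.vz 
     47  0.1561   +0.134  +0.033  +0.654  -0.330
     95  0.3156   +0.291  -0.048  +1.316  -0.673
    142  0.4718   +0.547  -0.181  +1.963  -1.016


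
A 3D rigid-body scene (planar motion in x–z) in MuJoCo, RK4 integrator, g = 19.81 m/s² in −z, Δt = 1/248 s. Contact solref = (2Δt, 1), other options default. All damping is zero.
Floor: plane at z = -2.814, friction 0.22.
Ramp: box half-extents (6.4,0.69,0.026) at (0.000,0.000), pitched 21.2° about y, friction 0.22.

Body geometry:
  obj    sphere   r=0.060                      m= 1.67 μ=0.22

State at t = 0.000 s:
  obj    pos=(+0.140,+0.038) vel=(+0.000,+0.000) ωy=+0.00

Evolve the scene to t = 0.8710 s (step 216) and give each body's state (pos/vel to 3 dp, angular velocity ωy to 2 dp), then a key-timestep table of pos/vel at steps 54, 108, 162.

State at t = 0.8710 s:
  obj    pos=(+1.950,-0.664) vel=(+4.155,-1.612) ωy=+74.27

Key-timestep trajectory:
   step    t(s)  obj.x    obj.z    obj.vx   obj.vz 
     54  0.2177   +0.253  -0.006  +1.039  -0.403
    108  0.4355   +0.592  -0.138  +2.078  -0.806
    162  0.6532   +1.158  -0.357  +3.117  -1.209


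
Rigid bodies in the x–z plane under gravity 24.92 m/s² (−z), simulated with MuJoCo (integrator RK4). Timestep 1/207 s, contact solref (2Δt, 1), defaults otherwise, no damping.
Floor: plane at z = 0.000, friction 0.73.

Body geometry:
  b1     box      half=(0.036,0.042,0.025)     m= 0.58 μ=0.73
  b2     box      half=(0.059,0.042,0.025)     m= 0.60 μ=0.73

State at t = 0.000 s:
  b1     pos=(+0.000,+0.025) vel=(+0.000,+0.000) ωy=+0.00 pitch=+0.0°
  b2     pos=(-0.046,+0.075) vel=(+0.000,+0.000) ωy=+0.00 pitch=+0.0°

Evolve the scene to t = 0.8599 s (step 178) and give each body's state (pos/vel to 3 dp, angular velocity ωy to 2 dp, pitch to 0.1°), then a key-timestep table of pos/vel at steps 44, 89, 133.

State at t = 0.8599 s:
  b1     pos=(+0.001,+0.025) vel=(+0.001,+0.000) ωy=+0.00 pitch=+0.0°
  b2     pos=(-0.061,+0.060) vel=(+0.000,-0.001) ωy=+0.03 pitch=-46.0°

Key-timestep trajectory:
   step    t(s)  b1.x    b1.z    b1.vx   b1.vz   b2.x    b2.z    b2.vx   b2.vz 
     44  0.2126   +0.000  +0.025  +0.000  +0.000   -0.069  +0.063  +0.125  -0.027
     89  0.4300   +0.000  +0.025  +0.001  +0.000   -0.060  +0.060  +0.000  -0.001
    133  0.6425   +0.000  +0.025  +0.001  +0.000   -0.060  +0.060  +0.000  -0.001


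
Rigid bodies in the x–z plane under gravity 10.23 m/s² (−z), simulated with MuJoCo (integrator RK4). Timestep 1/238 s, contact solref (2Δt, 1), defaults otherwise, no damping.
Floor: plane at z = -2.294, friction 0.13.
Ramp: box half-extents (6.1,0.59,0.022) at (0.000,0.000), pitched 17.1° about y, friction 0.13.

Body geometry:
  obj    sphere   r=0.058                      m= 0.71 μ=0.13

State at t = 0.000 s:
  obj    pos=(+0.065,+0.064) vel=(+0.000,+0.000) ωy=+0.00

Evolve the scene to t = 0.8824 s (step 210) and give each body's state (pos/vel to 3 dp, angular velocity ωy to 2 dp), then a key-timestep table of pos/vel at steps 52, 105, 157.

State at t = 0.8824 s:
  obj    pos=(+0.864,-0.182) vel=(+1.812,-0.557) ωy=+32.68

Key-timestep trajectory:
   step    t(s)  obj.x    obj.z    obj.vx   obj.vz 
     52  0.2185   +0.114  +0.049  +0.449  -0.138
    105  0.4412   +0.265  +0.002  +0.906  -0.279
    157  0.6597   +0.512  -0.074  +1.355  -0.417


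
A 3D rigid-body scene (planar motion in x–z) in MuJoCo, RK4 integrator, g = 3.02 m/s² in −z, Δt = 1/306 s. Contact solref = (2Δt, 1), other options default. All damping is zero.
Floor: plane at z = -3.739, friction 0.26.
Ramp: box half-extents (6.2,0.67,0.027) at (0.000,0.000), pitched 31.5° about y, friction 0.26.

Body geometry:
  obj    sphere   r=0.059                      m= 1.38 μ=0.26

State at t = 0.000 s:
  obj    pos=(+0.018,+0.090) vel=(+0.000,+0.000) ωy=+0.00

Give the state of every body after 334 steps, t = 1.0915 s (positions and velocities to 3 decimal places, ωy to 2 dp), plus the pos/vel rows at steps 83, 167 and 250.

State at t = 1.0915 s:
  obj    pos=(+0.590,-0.261) vel=(+1.049,-0.643) ωy=+20.85

Key-timestep trajectory:
   step    t(s)  obj.x    obj.z    obj.vx   obj.vz 
     83  0.2712   +0.053  +0.068  +0.261  -0.160
    167  0.5458   +0.161  +0.002  +0.525  -0.321
    250  0.8170   +0.339  -0.107  +0.785  -0.481


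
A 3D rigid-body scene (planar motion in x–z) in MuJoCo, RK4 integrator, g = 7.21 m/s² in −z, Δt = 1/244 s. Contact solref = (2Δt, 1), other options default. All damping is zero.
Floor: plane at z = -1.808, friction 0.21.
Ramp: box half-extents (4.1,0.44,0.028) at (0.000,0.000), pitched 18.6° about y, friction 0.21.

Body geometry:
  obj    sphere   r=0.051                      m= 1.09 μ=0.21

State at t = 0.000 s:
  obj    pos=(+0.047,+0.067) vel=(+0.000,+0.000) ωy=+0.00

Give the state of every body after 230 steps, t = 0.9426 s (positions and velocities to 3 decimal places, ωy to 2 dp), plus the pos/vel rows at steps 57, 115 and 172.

State at t = 0.9426 s:
  obj    pos=(+0.739,-0.165) vel=(+1.468,-0.494) ωy=+30.36

Key-timestep trajectory:
   step    t(s)  obj.x    obj.z    obj.vx   obj.vz 
     57  0.2336   +0.090  +0.053  +0.364  -0.122
    115  0.4713   +0.220  +0.009  +0.734  -0.247
    172  0.7049   +0.434  -0.063  +1.097  -0.369


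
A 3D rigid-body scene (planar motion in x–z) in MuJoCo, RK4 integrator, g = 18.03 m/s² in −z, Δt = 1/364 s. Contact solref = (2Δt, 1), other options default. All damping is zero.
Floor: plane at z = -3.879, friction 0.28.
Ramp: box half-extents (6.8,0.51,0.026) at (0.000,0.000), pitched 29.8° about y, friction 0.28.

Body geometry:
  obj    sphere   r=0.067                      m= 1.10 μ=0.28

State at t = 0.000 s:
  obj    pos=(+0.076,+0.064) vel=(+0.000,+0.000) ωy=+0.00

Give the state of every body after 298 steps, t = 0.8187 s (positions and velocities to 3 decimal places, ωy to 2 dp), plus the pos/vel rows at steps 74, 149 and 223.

State at t = 0.8187 s:
  obj    pos=(+1.937,-1.002) vel=(+4.547,-2.604) ωy=+78.20

Key-timestep trajectory:
   step    t(s)  obj.x    obj.z    obj.vx   obj.vz 
     74  0.2033   +0.191  -0.002  +1.129  -0.647
    149  0.4093   +0.541  -0.203  +2.274  -1.302
    223  0.6126   +1.118  -0.533  +3.403  -1.949


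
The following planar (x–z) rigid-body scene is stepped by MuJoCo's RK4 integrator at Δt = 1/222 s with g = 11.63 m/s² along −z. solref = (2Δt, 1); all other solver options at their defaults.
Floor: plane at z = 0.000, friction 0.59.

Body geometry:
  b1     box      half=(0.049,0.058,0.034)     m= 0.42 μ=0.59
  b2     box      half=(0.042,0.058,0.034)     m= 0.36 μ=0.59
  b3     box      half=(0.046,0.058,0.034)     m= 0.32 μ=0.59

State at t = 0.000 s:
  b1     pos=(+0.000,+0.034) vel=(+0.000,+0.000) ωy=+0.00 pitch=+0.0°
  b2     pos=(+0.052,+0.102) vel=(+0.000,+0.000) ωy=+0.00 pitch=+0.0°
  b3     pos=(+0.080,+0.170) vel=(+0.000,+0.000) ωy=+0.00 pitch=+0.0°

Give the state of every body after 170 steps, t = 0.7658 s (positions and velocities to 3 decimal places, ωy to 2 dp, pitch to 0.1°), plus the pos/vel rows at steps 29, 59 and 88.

State at t = 0.7658 s:
  b1     pos=(+0.000,+0.034) vel=(+0.000,+0.000) ωy=+0.00 pitch=+0.0°
  b2     pos=(+0.093,+0.042) vel=(+0.000,+0.000) ωy=+0.00 pitch=+90.0°
  b3     pos=(+0.276,+0.034) vel=(+0.000,+0.000) ωy=+0.00 pitch=+180.0°

Key-timestep trajectory:
   step    t(s)  b1.x    b1.z    b1.vx   b1.vz   b2.x    b2.z    b2.vx   b2.vz   b3.x    b3.z    b3.vx   b3.vz 
     29  0.1306   +0.000  +0.034  -0.001  +0.000   +0.061  +0.100  +0.148  -0.065   +0.106  +0.158  +0.419  -0.273
     59  0.2658   +0.000  +0.034  +0.000  +0.000   +0.092  +0.050  +0.260  -0.992   +0.182  +0.048  +0.858  -0.259
     88  0.3964   +0.000  +0.034  +0.000  +0.000   +0.093  +0.042  +0.000  +0.000   +0.247  +0.054  +0.473  -0.182


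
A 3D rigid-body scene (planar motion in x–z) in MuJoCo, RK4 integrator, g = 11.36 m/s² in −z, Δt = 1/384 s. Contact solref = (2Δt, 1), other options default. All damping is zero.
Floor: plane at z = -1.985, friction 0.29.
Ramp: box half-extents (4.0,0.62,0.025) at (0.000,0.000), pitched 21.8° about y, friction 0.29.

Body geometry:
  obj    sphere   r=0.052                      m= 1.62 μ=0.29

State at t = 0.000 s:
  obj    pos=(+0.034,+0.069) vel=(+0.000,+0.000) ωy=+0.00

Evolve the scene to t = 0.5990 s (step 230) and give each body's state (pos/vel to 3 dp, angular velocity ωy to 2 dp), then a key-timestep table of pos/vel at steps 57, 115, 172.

State at t = 0.5990 s:
  obj    pos=(+0.536,-0.131) vel=(+1.676,-0.670) ωy=+34.70

Key-timestep trajectory:
   step    t(s)  obj.x    obj.z    obj.vx   obj.vz 
     57  0.1484   +0.065  +0.057  +0.415  -0.166
    115  0.2995   +0.160  +0.019  +0.838  -0.335
    172  0.4479   +0.315  -0.043  +1.253  -0.501


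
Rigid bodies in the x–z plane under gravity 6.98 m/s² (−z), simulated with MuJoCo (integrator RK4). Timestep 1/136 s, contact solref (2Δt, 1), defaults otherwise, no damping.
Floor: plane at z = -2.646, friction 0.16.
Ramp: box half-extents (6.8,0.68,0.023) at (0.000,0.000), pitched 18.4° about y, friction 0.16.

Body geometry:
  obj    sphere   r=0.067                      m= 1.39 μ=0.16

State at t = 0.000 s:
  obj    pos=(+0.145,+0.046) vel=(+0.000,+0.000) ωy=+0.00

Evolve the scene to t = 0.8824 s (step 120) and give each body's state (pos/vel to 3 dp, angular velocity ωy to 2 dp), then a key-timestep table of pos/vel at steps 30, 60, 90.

State at t = 0.8824 s:
  obj    pos=(+0.727,-0.147) vel=(+1.318,-0.438) ωy=+20.72

Key-timestep trajectory:
   step    t(s)  obj.x    obj.z    obj.vx   obj.vz 
     30  0.2206   +0.182  +0.034  +0.330  -0.110
     60  0.4412   +0.291  -0.002  +0.659  -0.219
     90  0.6618   +0.472  -0.062  +0.988  -0.329


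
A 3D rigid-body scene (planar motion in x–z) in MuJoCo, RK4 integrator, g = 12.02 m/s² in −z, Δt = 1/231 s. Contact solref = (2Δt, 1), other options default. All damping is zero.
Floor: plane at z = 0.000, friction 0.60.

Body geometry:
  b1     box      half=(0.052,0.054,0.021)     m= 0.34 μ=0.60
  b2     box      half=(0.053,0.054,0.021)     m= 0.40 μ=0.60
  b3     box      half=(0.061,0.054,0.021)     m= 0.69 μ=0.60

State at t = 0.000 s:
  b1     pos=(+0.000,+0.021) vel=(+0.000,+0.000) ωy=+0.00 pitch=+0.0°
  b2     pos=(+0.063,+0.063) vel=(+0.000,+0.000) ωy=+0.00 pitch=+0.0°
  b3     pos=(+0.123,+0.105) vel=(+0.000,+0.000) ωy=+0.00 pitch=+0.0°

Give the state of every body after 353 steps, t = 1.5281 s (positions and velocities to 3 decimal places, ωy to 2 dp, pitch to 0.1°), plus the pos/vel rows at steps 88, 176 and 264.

State at t = 1.5281 s:
  b1     pos=(-0.002,+0.021) vel=(-0.001,+0.000) ωy=+0.00 pitch=+0.0°
  b2     pos=(+0.073,+0.050) vel=(+0.000,+0.000) ωy=-0.02 pitch=+39.9°
  b3     pos=(+0.142,+0.053) vel=(+0.000,+0.000) ωy=-0.01 pitch=+35.9°

Key-timestep trajectory:
   step    t(s)  b1.x    b1.z    b1.vx   b1.vz   b2.x    b2.z    b2.vx   b2.vz   b3.x    b3.z    b3.vx   b3.vz 
     88  0.3810   -0.001  +0.021  -0.001  +0.000   +0.073  +0.051  +0.000  +0.000   +0.142  +0.053  +0.000  +0.000
    176  0.7619   -0.001  +0.021  -0.001  +0.000   +0.073  +0.050  +0.000  +0.000   +0.142  +0.053  +0.000  +0.000
    264  1.1429   -0.002  +0.021  -0.001  +0.000   +0.073  +0.050  +0.000  +0.000   +0.142  +0.053  +0.000  +0.000
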